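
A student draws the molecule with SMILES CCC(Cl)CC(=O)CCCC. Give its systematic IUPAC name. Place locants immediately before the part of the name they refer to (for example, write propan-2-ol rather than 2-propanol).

3-chlorononan-5-one

The longest carbon chain that includes the carbonyl has 9 carbons, so the parent hydride is nonane.
A ketone (C=O on an internal carbon) is the principal characteristic group, giving the suffix -one.
Number the chain so that the substituent locant set {3} is lower than {7} at the first point of difference.
This places the carbonyl at C-5; a chloro group at C-3.
The name is 3-chlorononan-5-one.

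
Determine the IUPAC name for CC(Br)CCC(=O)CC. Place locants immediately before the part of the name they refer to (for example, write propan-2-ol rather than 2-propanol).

6-bromoheptan-3-one

The longest carbon chain that includes the carbonyl has 7 carbons, so the parent hydride is heptane.
The highest-priority functional group is a ketone (C=O on an internal carbon), so the name ends in -one.
The numbering direction is chosen so that numbering from this end puts the carbonyl group at C-3 rather than C-5.
This places the carbonyl at C-3; a bromo group at C-6.
Assembling the pieces gives 6-bromoheptan-3-one.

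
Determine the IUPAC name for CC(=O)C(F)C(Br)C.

4-bromo-3-fluoropentan-2-one

The longest carbon chain that includes the carbonyl has 5 carbons, so the parent hydride is pentane.
A ketone (C=O on an internal carbon) is the principal characteristic group, giving the suffix -one.
Number the chain so that numbering from this end puts the carbonyl group at C-2 rather than C-4.
With this numbering: the carbonyl at C-2; a bromo group at C-4; a fluoro group at C-3.
Prefixes are listed alphabetically: bromo, fluoro.
The name is 4-bromo-3-fluoropentan-2-one.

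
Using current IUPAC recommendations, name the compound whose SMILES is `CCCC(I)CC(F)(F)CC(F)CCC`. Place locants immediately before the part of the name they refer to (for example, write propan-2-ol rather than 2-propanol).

4,6,6-trifluoro-8-iodoundecane

The parent chain contains 11 carbons (undecane).
The numbering direction is chosen so that the locant sets are identical either way, so the alphabetically earlier fluoro substituent takes the lower locants ({4,6,6} rather than {6,6,8}, first differing at 4 vs 6).
With this numbering: fluoro groups at C-4 and C-6 (×2); an iodo group at C-8.
Prefixes are listed alphabetically: fluoro, iodo.
Putting it together: 4,6,6-trifluoro-8-iodoundecane.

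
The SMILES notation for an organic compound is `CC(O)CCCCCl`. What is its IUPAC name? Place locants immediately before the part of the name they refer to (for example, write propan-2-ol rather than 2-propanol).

6-chlorohexan-2-ol

The longest carbon chain that includes the –OH group has 6 carbons, so the parent hydride is hexane.
The highest-priority functional group is an alcohol (–OH), so the name ends in -ol.
The numbering direction is chosen so that numbering from this end puts the hydroxyl group at C-2 rather than C-5.
That gives the hydroxyl at C-2; a chloro group at C-6.
Putting it together: 6-chlorohexan-2-ol.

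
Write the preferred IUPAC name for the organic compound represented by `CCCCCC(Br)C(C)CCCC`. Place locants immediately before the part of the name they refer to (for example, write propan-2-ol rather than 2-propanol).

The parent chain contains 11 carbons (undecane).
Choose the numbering such that the substituent locant set {5,6} is lower than {6,7} at the first point of difference.
That gives a bromo group at C-6; a methyl group at C-5.
The substituents are ordered alphabetically, ignoring any di-/tri- multipliers.
Assembling the pieces gives 6-bromo-5-methylundecane.

6-bromo-5-methylundecane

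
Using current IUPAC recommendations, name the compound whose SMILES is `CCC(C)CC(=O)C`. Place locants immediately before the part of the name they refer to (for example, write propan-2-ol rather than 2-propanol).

4-methylhexan-2-one

Counting along the main chain through the carbonyl gives 6 carbons: the parent is hexane.
The highest-priority functional group is a ketone (C=O on an internal carbon), so the name ends in -one.
Number the chain so that numbering from this end puts the carbonyl group at C-2 rather than C-5.
This places the carbonyl at C-2; a methyl group at C-4.
The name is 4-methylhexan-2-one.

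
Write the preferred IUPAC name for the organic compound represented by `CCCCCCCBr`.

1-bromoheptane

The longest continuous carbon chain has 7 atoms, so the parent hydride is heptane.
Choose the numbering such that the substituent locant set {1} is lower than {7} at the first point of difference.
That gives a bromo group at C-1.
Assembling the pieces gives 1-bromoheptane.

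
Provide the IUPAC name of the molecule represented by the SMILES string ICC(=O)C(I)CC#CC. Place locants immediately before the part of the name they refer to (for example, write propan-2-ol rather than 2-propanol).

Counting along the main chain through the carbonyl and the multiple bond gives 7 carbons: the parent is heptane.
The principal characteristic group is a ketone (C=O on an internal carbon), named with the suffix -one.
A C≡C triple bond in the chain gives the infix -yne-.
Choose the numbering such that numbering from this end puts the carbonyl group at C-2 rather than C-6.
That gives the carbonyl at C-2; the triple bond between C-5 and C-6; iodo groups at C-1 and C-3.
Assembling the pieces gives 1,3-diiodohept-5-yn-2-one.

1,3-diiodohept-5-yn-2-one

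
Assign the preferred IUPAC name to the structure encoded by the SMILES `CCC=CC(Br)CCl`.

2-bromo-1-chlorohex-3-ene

The longest chain bearing the multiple bond is 6 carbons long (hexane).
A C=C double bond in the chain gives the infix -ene-.
Choose the numbering such that the substituent locant set {1,2} is lower than {5,6} at the first point of difference.
That gives the double bond between C-3 and C-4; a bromo group at C-2; a chloro group at C-1.
Substituent prefixes are cited in alphabetical order (multiplying prefixes like di-/tri- are ignored for ordering).
The name is 2-bromo-1-chlorohex-3-ene.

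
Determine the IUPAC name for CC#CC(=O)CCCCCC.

dec-2-yn-4-one

The longest carbon chain that includes the carbonyl and the multiple bond has 10 carbons, so the parent hydride is decane.
The highest-priority functional group is a ketone (C=O on an internal carbon), so the name ends in -one.
There is one C≡C triple bond, indicated by the ending -yne.
Choose the numbering such that numbering from this end puts the carbonyl group at C-4 rather than C-7.
This places the carbonyl at C-4; the triple bond between C-2 and C-3.
The name is dec-2-yn-4-one.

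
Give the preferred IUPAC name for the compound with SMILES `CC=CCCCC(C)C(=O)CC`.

4-methyldec-8-en-3-one

Counting along the main chain through the carbonyl and the multiple bond gives 10 carbons: the parent is decane.
The highest-priority functional group is a ketone (C=O on an internal carbon), so the name ends in -one.
There is one C=C double bond, indicated by the ending -ene.
Choose the numbering such that numbering from this end puts the carbonyl group at C-3 rather than C-8.
This places the carbonyl at C-3; the double bond between C-8 and C-9; a methyl group at C-4.
Putting it together: 4-methyldec-8-en-3-one.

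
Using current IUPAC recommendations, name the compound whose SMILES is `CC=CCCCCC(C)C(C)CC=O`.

3,4-dimethylundec-9-enal

Counting along the main chain through the –CHO group and the multiple bond gives 11 carbons: the parent is undecane.
The highest-priority functional group is an aldehyde (terminal –CHO), so the name ends in -al.
The chain contains a C=C double bond, so the unsaturation ending is -ene.
The numbering direction is chosen so that the aldehyde carbon is C-1 by definition.
With this numbering: the double bond between C-9 and C-10; methyl groups at C-3 and C-4.
Putting it together: 3,4-dimethylundec-9-enal.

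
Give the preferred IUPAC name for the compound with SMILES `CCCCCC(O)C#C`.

Counting along the main chain through the –OH group and the multiple bond gives 8 carbons: the parent is octane.
The highest-priority functional group is an alcohol (–OH), so the name ends in -ol.
A C≡C triple bond in the chain gives the infix -yne-.
The numbering direction is chosen so that numbering from this end puts the hydroxyl group at C-3 rather than C-6.
With this numbering: the hydroxyl at C-3; the triple bond between C-1 and C-2.
Putting it together: oct-1-yn-3-ol.

oct-1-yn-3-ol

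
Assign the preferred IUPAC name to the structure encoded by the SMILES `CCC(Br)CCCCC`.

3-bromooctane

The longest carbon chain is 8 atoms: the parent is octane.
The numbering direction is chosen so that the substituent locant set {3} is lower than {6} at the first point of difference.
With this numbering: a bromo group at C-3.
Putting it together: 3-bromooctane.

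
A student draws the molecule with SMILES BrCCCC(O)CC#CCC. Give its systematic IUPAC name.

Counting along the main chain through the –OH group and the multiple bond gives 9 carbons: the parent is nonane.
The principal characteristic group is an alcohol (–OH), named with the suffix -ol.
The chain contains a C≡C triple bond, so the unsaturation ending is -yne.
Number the chain so that numbering from this end puts the hydroxyl group at C-4 rather than C-6.
This places the hydroxyl at C-4; the triple bond between C-6 and C-7; a bromo group at C-1.
Putting it together: 1-bromonon-6-yn-4-ol.

1-bromonon-6-yn-4-ol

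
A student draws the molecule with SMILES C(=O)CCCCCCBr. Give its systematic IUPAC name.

Counting along the main chain through the –CHO group gives 7 carbons: the parent is heptane.
The principal characteristic group is an aldehyde (terminal –CHO), named with the suffix -al.
Number the chain so that the aldehyde carbon is C-1 by definition.
This places a bromo group at C-7.
Putting it together: 7-bromoheptanal.

7-bromoheptanal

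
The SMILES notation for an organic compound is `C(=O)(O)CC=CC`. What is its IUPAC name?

Counting along the main chain through the –COOH group and the multiple bond gives 5 carbons: the parent is pentane.
The principal characteristic group is a carboxylic acid (terminal –COOH), named with the suffix -oic acid.
There is one C=C double bond, indicated by the ending -ene.
The numbering direction is chosen so that the carboxylic acid carbon is C-1 by definition.
This places the double bond between C-3 and C-4.
Assembling the pieces gives pent-3-enoic acid.

pent-3-enoic acid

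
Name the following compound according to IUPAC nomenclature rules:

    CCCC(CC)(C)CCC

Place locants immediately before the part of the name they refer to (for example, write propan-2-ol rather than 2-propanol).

4-ethyl-4-methylheptane

The longest carbon chain is 7 atoms: the parent is heptane.
The molecule is symmetric, so either numbering direction gives the same locants.
This places an ethyl group at C-4; a methyl group at C-4.
Substituent prefixes are cited in alphabetical order (multiplying prefixes like di-/tri- are ignored for ordering).
The name is 4-ethyl-4-methylheptane.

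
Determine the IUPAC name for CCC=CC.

pent-2-ene

Counting along the main chain through the multiple bond gives 5 carbons: the parent is pentane.
There is one C=C double bond, indicated by the ending -ene.
Number the chain so that numbering from this end puts the double bond at C-2 rather than C-3.
This places the double bond between C-2 and C-3.
Putting it together: pent-2-ene.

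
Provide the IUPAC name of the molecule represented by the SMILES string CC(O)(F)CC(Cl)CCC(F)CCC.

Counting along the main chain through the –OH group gives 10 carbons: the parent is decane.
The highest-priority functional group is an alcohol (–OH), so the name ends in -ol.
Number the chain so that numbering from this end puts the hydroxyl group at C-2 rather than C-9.
This places the hydroxyl at C-2; a chloro group at C-4; fluoro groups at C-2 and C-7.
Substituent prefixes are cited in alphabetical order (multiplying prefixes like di-/tri- are ignored for ordering).
The name is 4-chloro-2,7-difluorodecan-2-ol.

4-chloro-2,7-difluorodecan-2-ol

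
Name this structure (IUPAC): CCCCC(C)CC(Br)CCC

The parent chain contains 10 carbons (decane).
The numbering direction is chosen so that the substituent locant set {4,6} is lower than {5,7} at the first point of difference.
With this numbering: a bromo group at C-4; a methyl group at C-6.
Prefixes are listed alphabetically: bromo, methyl.
The name is 4-bromo-6-methyldecane.

4-bromo-6-methyldecane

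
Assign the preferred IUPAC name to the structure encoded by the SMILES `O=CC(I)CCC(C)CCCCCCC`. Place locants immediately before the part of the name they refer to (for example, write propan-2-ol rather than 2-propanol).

2-iodo-5-methyldodecanal

Counting along the main chain through the –CHO group gives 12 carbons: the parent is dodecane.
The principal characteristic group is an aldehyde (terminal –CHO), named with the suffix -al.
Choose the numbering such that the aldehyde carbon is C-1 by definition.
That gives an iodo group at C-2; a methyl group at C-5.
The substituents are ordered alphabetically, ignoring any di-/tri- multipliers.
Assembling the pieces gives 2-iodo-5-methyldodecanal.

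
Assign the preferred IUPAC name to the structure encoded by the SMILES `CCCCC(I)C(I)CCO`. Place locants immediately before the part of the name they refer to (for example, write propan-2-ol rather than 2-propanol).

3,4-diiodooctan-1-ol

Counting along the main chain through the –OH group gives 8 carbons: the parent is octane.
The principal characteristic group is an alcohol (–OH), named with the suffix -ol.
Choose the numbering such that numbering from this end puts the hydroxyl group at C-1 rather than C-8.
That gives the hydroxyl at C-1; iodo groups at C-3 and C-4.
Putting it together: 3,4-diiodooctan-1-ol.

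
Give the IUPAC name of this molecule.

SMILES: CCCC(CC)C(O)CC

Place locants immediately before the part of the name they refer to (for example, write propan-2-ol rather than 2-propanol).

The longest carbon chain that includes the –OH group has 7 carbons, so the parent hydride is heptane.
The principal characteristic group is an alcohol (–OH), named with the suffix -ol.
Choose the numbering such that numbering from this end puts the hydroxyl group at C-3 rather than C-5.
This places the hydroxyl at C-3; an ethyl group at C-4.
Putting it together: 4-ethylheptan-3-ol.

4-ethylheptan-3-ol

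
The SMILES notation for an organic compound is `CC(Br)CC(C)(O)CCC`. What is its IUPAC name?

2-bromo-4-methylheptan-4-ol

Counting along the main chain through the –OH group gives 7 carbons: the parent is heptane.
An alcohol (–OH) is the principal characteristic group, giving the suffix -ol.
The numbering direction is chosen so that the substituent locant set {2,4} is lower than {4,6} at the first point of difference.
This places the hydroxyl at C-4; a bromo group at C-2; a methyl group at C-4.
The substituents are ordered alphabetically, ignoring any di-/tri- multipliers.
Assembling the pieces gives 2-bromo-4-methylheptan-4-ol.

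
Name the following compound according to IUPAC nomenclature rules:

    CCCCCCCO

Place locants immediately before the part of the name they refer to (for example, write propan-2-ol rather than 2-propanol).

heptan-1-ol

Counting along the main chain through the –OH group gives 7 carbons: the parent is heptane.
The principal characteristic group is an alcohol (–OH), named with the suffix -ol.
The numbering direction is chosen so that numbering from this end puts the hydroxyl group at C-1 rather than C-7.
With this numbering: the hydroxyl at C-1.
Putting it together: heptan-1-ol.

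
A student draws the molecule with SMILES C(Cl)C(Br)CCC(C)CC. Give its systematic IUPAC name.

The longest carbon chain is 7 atoms: the parent is heptane.
Number the chain so that the substituent locant set {1,2,5} is lower than {3,6,7} at the first point of difference.
This places a bromo group at C-2; a chloro group at C-1; a methyl group at C-5.
Prefixes are listed alphabetically: bromo, chloro, methyl.
Assembling the pieces gives 2-bromo-1-chloro-5-methylheptane.

2-bromo-1-chloro-5-methylheptane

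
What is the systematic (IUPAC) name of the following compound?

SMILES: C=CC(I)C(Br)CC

4-bromo-3-iodohex-1-ene

Counting along the main chain through the multiple bond gives 6 carbons: the parent is hexane.
A C=C double bond in the chain gives the infix -ene-.
The numbering direction is chosen so that numbering from this end puts the double bond at C-1 rather than C-5.
With this numbering: the double bond between C-1 and C-2; a bromo group at C-4; an iodo group at C-3.
The substituents are ordered alphabetically, ignoring any di-/tri- multipliers.
Assembling the pieces gives 4-bromo-3-iodohex-1-ene.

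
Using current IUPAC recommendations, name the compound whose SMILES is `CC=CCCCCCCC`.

The longest chain bearing the multiple bond is 10 carbons long (decane).
A C=C double bond in the chain gives the infix -ene-.
Number the chain so that numbering from this end puts the double bond at C-2 rather than C-8.
With this numbering: the double bond between C-2 and C-3.
The name is dec-2-ene.

dec-2-ene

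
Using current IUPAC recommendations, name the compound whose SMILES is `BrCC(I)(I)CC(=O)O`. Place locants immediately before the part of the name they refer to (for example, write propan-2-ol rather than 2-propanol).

The longest chain bearing the –COOH group is 4 carbons long (butane).
The highest-priority functional group is a carboxylic acid (terminal –COOH), so the name ends in -oic acid.
Number the chain so that the carboxylic acid carbon is C-1 by definition.
That gives a bromo group at C-4; two iodo groups at C-3.
The substituents are ordered alphabetically, ignoring any di-/tri- multipliers.
The name is 4-bromo-3,3-diiodobutanoic acid.

4-bromo-3,3-diiodobutanoic acid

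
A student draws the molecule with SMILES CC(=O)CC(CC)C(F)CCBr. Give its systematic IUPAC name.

Counting along the main chain through the carbonyl gives 7 carbons: the parent is heptane.
A ketone (C=O on an internal carbon) is the principal characteristic group, giving the suffix -one.
The numbering direction is chosen so that numbering from this end puts the carbonyl group at C-2 rather than C-6.
That gives the carbonyl at C-2; a bromo group at C-7; an ethyl group at C-4; a fluoro group at C-5.
Prefixes are listed alphabetically: bromo, ethyl, fluoro.
Putting it together: 7-bromo-4-ethyl-5-fluoroheptan-2-one.

7-bromo-4-ethyl-5-fluoroheptan-2-one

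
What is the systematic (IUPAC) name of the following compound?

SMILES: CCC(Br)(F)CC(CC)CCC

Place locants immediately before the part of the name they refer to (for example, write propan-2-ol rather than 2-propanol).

The longest continuous carbon chain has 8 atoms, so the parent hydride is octane.
Choose the numbering such that the substituent locant set {3,3,5} is lower than {4,6,6} at the first point of difference.
With this numbering: a bromo group at C-3; an ethyl group at C-5; a fluoro group at C-3.
The substituents are ordered alphabetically, ignoring any di-/tri- multipliers.
Assembling the pieces gives 3-bromo-5-ethyl-3-fluorooctane.

3-bromo-5-ethyl-3-fluorooctane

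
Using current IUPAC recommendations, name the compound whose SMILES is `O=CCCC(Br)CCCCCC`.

The longest carbon chain that includes the –CHO group has 10 carbons, so the parent hydride is decane.
An aldehyde (terminal –CHO) is the principal characteristic group, giving the suffix -al.
The numbering direction is chosen so that the aldehyde carbon is C-1 by definition.
With this numbering: a bromo group at C-4.
Putting it together: 4-bromodecanal.

4-bromodecanal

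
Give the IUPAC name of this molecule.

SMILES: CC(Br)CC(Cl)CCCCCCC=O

The longest carbon chain that includes the –CHO group has 11 carbons, so the parent hydride is undecane.
An aldehyde (terminal –CHO) is the principal characteristic group, giving the suffix -al.
Choose the numbering such that the aldehyde carbon is C-1 by definition.
With this numbering: a bromo group at C-10; a chloro group at C-8.
The substituents are ordered alphabetically, ignoring any di-/tri- multipliers.
The name is 10-bromo-8-chloroundecanal.

10-bromo-8-chloroundecanal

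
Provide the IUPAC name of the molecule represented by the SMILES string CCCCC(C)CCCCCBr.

1-bromo-6-methyldecane

The parent chain contains 10 carbons (decane).
The numbering direction is chosen so that the substituent locant set {1,6} is lower than {5,10} at the first point of difference.
This places a bromo group at C-1; a methyl group at C-6.
The substituents are ordered alphabetically, ignoring any di-/tri- multipliers.
Assembling the pieces gives 1-bromo-6-methyldecane.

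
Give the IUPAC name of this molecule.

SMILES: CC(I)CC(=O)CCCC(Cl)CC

Counting along the main chain through the carbonyl gives 10 carbons: the parent is decane.
The principal characteristic group is a ketone (C=O on an internal carbon), named with the suffix -one.
The numbering direction is chosen so that numbering from this end puts the carbonyl group at C-4 rather than C-7.
That gives the carbonyl at C-4; a chloro group at C-8; an iodo group at C-2.
Substituent prefixes are cited in alphabetical order (multiplying prefixes like di-/tri- are ignored for ordering).
The name is 8-chloro-2-iododecan-4-one.

8-chloro-2-iododecan-4-one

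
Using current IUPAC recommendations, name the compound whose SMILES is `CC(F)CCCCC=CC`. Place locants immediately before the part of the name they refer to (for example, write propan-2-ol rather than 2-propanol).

8-fluoronon-2-ene

The longest chain bearing the multiple bond is 9 carbons long (nonane).
There is one C=C double bond, indicated by the ending -ene.
Choose the numbering such that numbering from this end puts the double bond at C-2 rather than C-7.
That gives the double bond between C-2 and C-3; a fluoro group at C-8.
Assembling the pieces gives 8-fluoronon-2-ene.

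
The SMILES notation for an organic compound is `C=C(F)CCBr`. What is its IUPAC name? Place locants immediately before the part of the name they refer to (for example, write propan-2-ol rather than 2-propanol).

The longest chain bearing the multiple bond is 4 carbons long (butane).
A C=C double bond in the chain gives the infix -ene-.
Number the chain so that numbering from this end puts the double bond at C-1 rather than C-3.
This places the double bond between C-1 and C-2; a bromo group at C-4; a fluoro group at C-2.
The substituents are ordered alphabetically, ignoring any di-/tri- multipliers.
The name is 4-bromo-2-fluorobut-1-ene.

4-bromo-2-fluorobut-1-ene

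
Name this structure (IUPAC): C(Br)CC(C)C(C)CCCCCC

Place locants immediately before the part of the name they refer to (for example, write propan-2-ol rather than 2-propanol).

1-bromo-3,4-dimethyldecane

The parent chain contains 10 carbons (decane).
Number the chain so that the substituent locant set {1,3,4} is lower than {7,8,10} at the first point of difference.
This places a bromo group at C-1; methyl groups at C-3 and C-4.
Prefixes are listed alphabetically: bromo, methyl.
Putting it together: 1-bromo-3,4-dimethyldecane.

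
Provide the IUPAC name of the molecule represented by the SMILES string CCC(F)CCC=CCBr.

1-bromo-6-fluorooct-2-ene

The longest chain bearing the multiple bond is 8 carbons long (octane).
A C=C double bond in the chain gives the infix -ene-.
Choose the numbering such that numbering from this end puts the double bond at C-2 rather than C-6.
That gives the double bond between C-2 and C-3; a bromo group at C-1; a fluoro group at C-6.
The substituents are ordered alphabetically, ignoring any di-/tri- multipliers.
Putting it together: 1-bromo-6-fluorooct-2-ene.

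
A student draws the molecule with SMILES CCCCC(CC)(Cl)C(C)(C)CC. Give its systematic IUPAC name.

4-chloro-4-ethyl-3,3-dimethyloctane

The parent chain contains 8 carbons (octane).
The numbering direction is chosen so that the substituent locant set {3,3,4,4} is lower than {5,5,6,6} at the first point of difference.
This places a chloro group at C-4; an ethyl group at C-4; two methyl groups at C-3.
The substituents are ordered alphabetically, ignoring any di-/tri- multipliers.
Putting it together: 4-chloro-4-ethyl-3,3-dimethyloctane.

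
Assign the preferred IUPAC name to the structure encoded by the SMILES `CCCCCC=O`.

hexanal

The longest carbon chain that includes the –CHO group has 6 carbons, so the parent hydride is hexane.
An aldehyde (terminal –CHO) is the principal characteristic group, giving the suffix -al.
Choose the numbering such that the aldehyde carbon is C-1 by definition.
Assembling the pieces gives hexanal.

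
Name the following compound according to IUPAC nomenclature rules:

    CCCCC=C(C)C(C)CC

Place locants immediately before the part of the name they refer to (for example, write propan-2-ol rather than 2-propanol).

The longest chain bearing the multiple bond is 9 carbons long (nonane).
There is one C=C double bond, indicated by the ending -ene.
The numbering direction is chosen so that numbering from this end puts the double bond at C-4 rather than C-5.
With this numbering: the double bond between C-4 and C-5; methyl groups at C-3 and C-4.
The name is 3,4-dimethylnon-4-ene.

3,4-dimethylnon-4-ene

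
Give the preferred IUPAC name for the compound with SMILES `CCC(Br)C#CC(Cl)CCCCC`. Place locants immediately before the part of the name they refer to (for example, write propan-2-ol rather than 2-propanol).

3-bromo-6-chloroundec-4-yne

The longest carbon chain that includes the multiple bond has 11 carbons, so the parent hydride is undecane.
A C≡C triple bond in the chain gives the infix -yne-.
Choose the numbering such that numbering from this end puts the triple bond at C-4 rather than C-7.
This places the triple bond between C-4 and C-5; a bromo group at C-3; a chloro group at C-6.
Substituent prefixes are cited in alphabetical order (multiplying prefixes like di-/tri- are ignored for ordering).
The name is 3-bromo-6-chloroundec-4-yne.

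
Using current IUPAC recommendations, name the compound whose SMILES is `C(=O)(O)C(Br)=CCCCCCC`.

2-bromonon-2-enoic acid

The longest carbon chain that includes the –COOH group and the multiple bond has 9 carbons, so the parent hydride is nonane.
The principal characteristic group is a carboxylic acid (terminal –COOH), named with the suffix -oic acid.
The chain contains a C=C double bond, so the unsaturation ending is -ene.
The numbering direction is chosen so that the carboxylic acid carbon is C-1 by definition.
That gives the double bond between C-2 and C-3; a bromo group at C-2.
Assembling the pieces gives 2-bromonon-2-enoic acid.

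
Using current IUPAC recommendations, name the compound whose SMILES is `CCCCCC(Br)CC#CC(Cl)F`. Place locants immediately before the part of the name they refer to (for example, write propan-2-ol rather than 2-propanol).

5-bromo-1-chloro-1-fluorodec-2-yne

The longest carbon chain that includes the multiple bond has 10 carbons, so the parent hydride is decane.
A C≡C triple bond in the chain gives the infix -yne-.
Number the chain so that numbering from this end puts the triple bond at C-2 rather than C-8.
This places the triple bond between C-2 and C-3; a bromo group at C-5; a chloro group at C-1; a fluoro group at C-1.
Prefixes are listed alphabetically: bromo, chloro, fluoro.
The name is 5-bromo-1-chloro-1-fluorodec-2-yne.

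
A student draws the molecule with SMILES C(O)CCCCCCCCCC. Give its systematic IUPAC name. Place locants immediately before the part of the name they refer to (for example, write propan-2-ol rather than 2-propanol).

Counting along the main chain through the –OH group gives 11 carbons: the parent is undecane.
The principal characteristic group is an alcohol (–OH), named with the suffix -ol.
The numbering direction is chosen so that numbering from this end puts the hydroxyl group at C-1 rather than C-11.
This places the hydroxyl at C-1.
Putting it together: undecan-1-ol.

undecan-1-ol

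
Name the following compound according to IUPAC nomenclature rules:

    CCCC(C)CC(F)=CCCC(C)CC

The longest carbon chain that includes the multiple bond has 12 carbons, so the parent hydride is dodecane.
A C=C double bond in the chain gives the infix -ene-.
The numbering direction is chosen so that the substituent locant set {3,7,9} is lower than {4,6,10} at the first point of difference.
That gives the double bond between C-6 and C-7; a fluoro group at C-7; methyl groups at C-3 and C-9.
Substituent prefixes are cited in alphabetical order (multiplying prefixes like di-/tri- are ignored for ordering).
Putting it together: 7-fluoro-3,9-dimethyldodec-6-ene.

7-fluoro-3,9-dimethyldodec-6-ene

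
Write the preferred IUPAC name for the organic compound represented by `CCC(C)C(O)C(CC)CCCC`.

5-ethyl-3-methylnonan-4-ol

The longest carbon chain that includes the –OH group has 9 carbons, so the parent hydride is nonane.
An alcohol (–OH) is the principal characteristic group, giving the suffix -ol.
The numbering direction is chosen so that numbering from this end puts the hydroxyl group at C-4 rather than C-6.
This places the hydroxyl at C-4; an ethyl group at C-5; a methyl group at C-3.
The substituents are ordered alphabetically, ignoring any di-/tri- multipliers.
Putting it together: 5-ethyl-3-methylnonan-4-ol.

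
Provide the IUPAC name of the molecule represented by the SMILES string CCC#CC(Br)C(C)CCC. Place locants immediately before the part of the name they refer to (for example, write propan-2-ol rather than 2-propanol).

5-bromo-6-methylnon-3-yne

The longest carbon chain that includes the multiple bond has 9 carbons, so the parent hydride is nonane.
The chain contains a C≡C triple bond, so the unsaturation ending is -yne.
Choose the numbering such that numbering from this end puts the triple bond at C-3 rather than C-6.
That gives the triple bond between C-3 and C-4; a bromo group at C-5; a methyl group at C-6.
Substituent prefixes are cited in alphabetical order (multiplying prefixes like di-/tri- are ignored for ordering).
Putting it together: 5-bromo-6-methylnon-3-yne.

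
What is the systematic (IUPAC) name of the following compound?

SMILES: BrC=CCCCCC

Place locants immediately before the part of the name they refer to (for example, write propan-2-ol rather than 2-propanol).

Counting along the main chain through the multiple bond gives 7 carbons: the parent is heptane.
A C=C double bond in the chain gives the infix -ene-.
Number the chain so that numbering from this end puts the double bond at C-1 rather than C-6.
With this numbering: the double bond between C-1 and C-2; a bromo group at C-1.
The name is 1-bromohept-1-ene.

1-bromohept-1-ene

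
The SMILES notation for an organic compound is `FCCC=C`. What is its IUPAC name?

4-fluorobut-1-ene

The longest chain bearing the multiple bond is 4 carbons long (butane).
A C=C double bond in the chain gives the infix -ene-.
Number the chain so that numbering from this end puts the double bond at C-1 rather than C-3.
That gives the double bond between C-1 and C-2; a fluoro group at C-4.
Putting it together: 4-fluorobut-1-ene.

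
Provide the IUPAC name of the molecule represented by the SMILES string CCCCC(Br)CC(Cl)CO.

Counting along the main chain through the –OH group gives 8 carbons: the parent is octane.
The principal characteristic group is an alcohol (–OH), named with the suffix -ol.
The numbering direction is chosen so that numbering from this end puts the hydroxyl group at C-1 rather than C-8.
With this numbering: the hydroxyl at C-1; a bromo group at C-4; a chloro group at C-2.
Substituent prefixes are cited in alphabetical order (multiplying prefixes like di-/tri- are ignored for ordering).
Assembling the pieces gives 4-bromo-2-chlorooctan-1-ol.

4-bromo-2-chlorooctan-1-ol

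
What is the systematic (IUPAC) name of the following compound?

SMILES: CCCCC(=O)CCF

The longest chain bearing the carbonyl is 7 carbons long (heptane).
The highest-priority functional group is a ketone (C=O on an internal carbon), so the name ends in -one.
The numbering direction is chosen so that numbering from this end puts the carbonyl group at C-3 rather than C-5.
With this numbering: the carbonyl at C-3; a fluoro group at C-1.
Assembling the pieces gives 1-fluoroheptan-3-one.

1-fluoroheptan-3-one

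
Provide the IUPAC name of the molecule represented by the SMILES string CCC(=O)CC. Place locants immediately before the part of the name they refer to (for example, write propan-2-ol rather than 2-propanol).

pentan-3-one

The longest carbon chain that includes the carbonyl has 5 carbons, so the parent hydride is pentane.
A ketone (C=O on an internal carbon) is the principal characteristic group, giving the suffix -one.
The molecule is symmetric, so either numbering direction gives the same locants.
This places the carbonyl at C-3.
Putting it together: pentan-3-one.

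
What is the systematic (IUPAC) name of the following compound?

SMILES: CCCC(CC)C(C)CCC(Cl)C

2-chloro-6-ethyl-5-methylnonane

The longest continuous carbon chain has 9 atoms, so the parent hydride is nonane.
Choose the numbering such that the substituent locant set {2,5,6} is lower than {4,5,8} at the first point of difference.
That gives a chloro group at C-2; an ethyl group at C-6; a methyl group at C-5.
Prefixes are listed alphabetically: chloro, ethyl, methyl.
Putting it together: 2-chloro-6-ethyl-5-methylnonane.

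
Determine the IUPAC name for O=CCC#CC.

pent-3-ynal

The longest carbon chain that includes the –CHO group and the multiple bond has 5 carbons, so the parent hydride is pentane.
An aldehyde (terminal –CHO) is the principal characteristic group, giving the suffix -al.
The chain contains a C≡C triple bond, so the unsaturation ending is -yne.
The numbering direction is chosen so that the aldehyde carbon is C-1 by definition.
That gives the triple bond between C-3 and C-4.
Putting it together: pent-3-ynal.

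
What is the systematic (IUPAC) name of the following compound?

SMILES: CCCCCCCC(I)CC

The longest carbon chain is 10 atoms: the parent is decane.
Number the chain so that the substituent locant set {3} is lower than {8} at the first point of difference.
That gives an iodo group at C-3.
Putting it together: 3-iododecane.

3-iododecane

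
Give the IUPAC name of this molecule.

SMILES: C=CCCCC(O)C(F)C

The longest carbon chain that includes the –OH group and the multiple bond has 8 carbons, so the parent hydride is octane.
The principal characteristic group is an alcohol (–OH), named with the suffix -ol.
The chain contains a C=C double bond, so the unsaturation ending is -ene.
Choose the numbering such that numbering from this end puts the hydroxyl group at C-3 rather than C-6.
With this numbering: the hydroxyl at C-3; the double bond between C-7 and C-8; a fluoro group at C-2.
Assembling the pieces gives 2-fluorooct-7-en-3-ol.

2-fluorooct-7-en-3-ol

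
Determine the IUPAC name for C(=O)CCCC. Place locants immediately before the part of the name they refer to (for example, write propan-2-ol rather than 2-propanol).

The longest carbon chain that includes the –CHO group has 5 carbons, so the parent hydride is pentane.
The highest-priority functional group is an aldehyde (terminal –CHO), so the name ends in -al.
The numbering direction is chosen so that the aldehyde carbon is C-1 by definition.
The name is pentanal.

pentanal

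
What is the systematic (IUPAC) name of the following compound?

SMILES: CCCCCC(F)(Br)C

The longest carbon chain is 7 atoms: the parent is heptane.
Number the chain so that the substituent locant set {2,2} is lower than {6,6} at the first point of difference.
With this numbering: a bromo group at C-2; a fluoro group at C-2.
The substituents are ordered alphabetically, ignoring any di-/tri- multipliers.
The name is 2-bromo-2-fluoroheptane.

2-bromo-2-fluoroheptane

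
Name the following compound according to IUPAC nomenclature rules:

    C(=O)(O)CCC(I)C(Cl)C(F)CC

The longest carbon chain that includes the –COOH group has 8 carbons, so the parent hydride is octane.
The highest-priority functional group is a carboxylic acid (terminal –COOH), so the name ends in -oic acid.
Number the chain so that the carboxylic acid carbon is C-1 by definition.
That gives a chloro group at C-5; a fluoro group at C-6; an iodo group at C-4.
Prefixes are listed alphabetically: chloro, fluoro, iodo.
Putting it together: 5-chloro-6-fluoro-4-iodooctanoic acid.

5-chloro-6-fluoro-4-iodooctanoic acid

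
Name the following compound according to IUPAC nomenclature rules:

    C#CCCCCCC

The longest carbon chain that includes the multiple bond has 8 carbons, so the parent hydride is octane.
There is one C≡C triple bond, indicated by the ending -yne.
Choose the numbering such that numbering from this end puts the triple bond at C-1 rather than C-7.
That gives the triple bond between C-1 and C-2.
Putting it together: oct-1-yne.

oct-1-yne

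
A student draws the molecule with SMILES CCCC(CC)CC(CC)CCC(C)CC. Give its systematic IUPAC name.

The parent chain contains 11 carbons (undecane).
The numbering direction is chosen so that the substituent locant set {3,6,8} is lower than {4,6,9} at the first point of difference.
This places ethyl groups at C-6 and C-8; a methyl group at C-3.
The substituents are ordered alphabetically, ignoring any di-/tri- multipliers.
Assembling the pieces gives 6,8-diethyl-3-methylundecane.

6,8-diethyl-3-methylundecane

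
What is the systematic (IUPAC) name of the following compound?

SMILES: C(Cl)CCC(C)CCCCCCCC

The longest carbon chain is 12 atoms: the parent is dodecane.
Number the chain so that the substituent locant set {1,4} is lower than {9,12} at the first point of difference.
With this numbering: a chloro group at C-1; a methyl group at C-4.
Substituent prefixes are cited in alphabetical order (multiplying prefixes like di-/tri- are ignored for ordering).
Assembling the pieces gives 1-chloro-4-methyldodecane.

1-chloro-4-methyldodecane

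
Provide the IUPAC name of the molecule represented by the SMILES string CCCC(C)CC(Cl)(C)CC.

The longest continuous carbon chain has 8 atoms, so the parent hydride is octane.
Choose the numbering such that the substituent locant set {3,3,5} is lower than {4,6,6} at the first point of difference.
With this numbering: a chloro group at C-3; methyl groups at C-3 and C-5.
Prefixes are listed alphabetically: chloro, methyl.
The name is 3-chloro-3,5-dimethyloctane.

3-chloro-3,5-dimethyloctane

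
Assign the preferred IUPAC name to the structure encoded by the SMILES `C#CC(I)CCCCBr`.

7-bromo-3-iodohept-1-yne

Counting along the main chain through the multiple bond gives 7 carbons: the parent is heptane.
There is one C≡C triple bond, indicated by the ending -yne.
Choose the numbering such that numbering from this end puts the triple bond at C-1 rather than C-6.
With this numbering: the triple bond between C-1 and C-2; a bromo group at C-7; an iodo group at C-3.
The substituents are ordered alphabetically, ignoring any di-/tri- multipliers.
The name is 7-bromo-3-iodohept-1-yne.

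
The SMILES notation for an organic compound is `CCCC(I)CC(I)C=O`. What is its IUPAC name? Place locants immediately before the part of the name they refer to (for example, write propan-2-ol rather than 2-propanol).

Counting along the main chain through the –CHO group gives 7 carbons: the parent is heptane.
The highest-priority functional group is an aldehyde (terminal –CHO), so the name ends in -al.
Choose the numbering such that the aldehyde carbon is C-1 by definition.
That gives iodo groups at C-2 and C-4.
Putting it together: 2,4-diiodoheptanal.

2,4-diiodoheptanal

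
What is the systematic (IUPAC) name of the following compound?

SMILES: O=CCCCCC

Counting along the main chain through the –CHO group gives 6 carbons: the parent is hexane.
An aldehyde (terminal –CHO) is the principal characteristic group, giving the suffix -al.
The numbering direction is chosen so that the aldehyde carbon is C-1 by definition.
Putting it together: hexanal.

hexanal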